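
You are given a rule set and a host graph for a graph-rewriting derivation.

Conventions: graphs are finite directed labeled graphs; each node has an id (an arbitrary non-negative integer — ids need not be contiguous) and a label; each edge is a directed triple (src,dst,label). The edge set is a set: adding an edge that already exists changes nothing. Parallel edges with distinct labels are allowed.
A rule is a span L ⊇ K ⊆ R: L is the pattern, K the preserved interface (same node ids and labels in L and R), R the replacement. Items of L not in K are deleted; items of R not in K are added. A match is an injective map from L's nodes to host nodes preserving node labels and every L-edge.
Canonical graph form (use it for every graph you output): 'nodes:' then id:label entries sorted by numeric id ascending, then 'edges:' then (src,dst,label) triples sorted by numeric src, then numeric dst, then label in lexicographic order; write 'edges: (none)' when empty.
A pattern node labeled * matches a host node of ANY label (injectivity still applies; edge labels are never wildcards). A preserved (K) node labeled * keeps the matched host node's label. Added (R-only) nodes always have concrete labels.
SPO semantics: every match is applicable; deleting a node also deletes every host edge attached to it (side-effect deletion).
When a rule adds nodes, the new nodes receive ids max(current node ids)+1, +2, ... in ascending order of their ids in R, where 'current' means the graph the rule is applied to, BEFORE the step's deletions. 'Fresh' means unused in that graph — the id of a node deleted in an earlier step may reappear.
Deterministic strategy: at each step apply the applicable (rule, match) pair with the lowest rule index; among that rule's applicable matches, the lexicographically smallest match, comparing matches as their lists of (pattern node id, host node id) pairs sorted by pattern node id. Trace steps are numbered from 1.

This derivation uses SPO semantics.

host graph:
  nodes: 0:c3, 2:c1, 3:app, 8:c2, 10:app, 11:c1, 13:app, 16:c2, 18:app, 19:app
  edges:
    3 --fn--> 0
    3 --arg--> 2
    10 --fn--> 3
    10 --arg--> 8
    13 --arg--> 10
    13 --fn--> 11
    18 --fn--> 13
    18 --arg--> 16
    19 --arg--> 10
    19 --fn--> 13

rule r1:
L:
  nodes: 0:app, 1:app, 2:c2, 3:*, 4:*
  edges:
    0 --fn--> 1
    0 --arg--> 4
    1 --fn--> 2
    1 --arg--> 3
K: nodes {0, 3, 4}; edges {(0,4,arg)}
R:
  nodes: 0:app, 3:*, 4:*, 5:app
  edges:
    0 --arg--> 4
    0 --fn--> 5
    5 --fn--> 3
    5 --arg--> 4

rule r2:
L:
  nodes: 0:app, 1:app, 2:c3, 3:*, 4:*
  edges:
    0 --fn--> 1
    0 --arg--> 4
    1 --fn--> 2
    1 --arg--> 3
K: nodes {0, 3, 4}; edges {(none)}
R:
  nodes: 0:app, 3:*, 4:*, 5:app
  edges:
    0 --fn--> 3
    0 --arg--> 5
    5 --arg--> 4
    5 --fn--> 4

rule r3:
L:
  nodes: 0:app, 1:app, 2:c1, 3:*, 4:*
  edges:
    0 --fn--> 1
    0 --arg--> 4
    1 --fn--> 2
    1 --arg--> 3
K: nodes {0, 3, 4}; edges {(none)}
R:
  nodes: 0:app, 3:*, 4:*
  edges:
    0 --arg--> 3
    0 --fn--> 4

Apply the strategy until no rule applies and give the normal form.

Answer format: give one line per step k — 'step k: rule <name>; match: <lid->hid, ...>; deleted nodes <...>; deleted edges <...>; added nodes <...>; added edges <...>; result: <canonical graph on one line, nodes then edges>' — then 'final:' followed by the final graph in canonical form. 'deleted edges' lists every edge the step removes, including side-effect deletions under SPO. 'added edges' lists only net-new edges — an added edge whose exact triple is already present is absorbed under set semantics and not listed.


step 1: rule r2; match: 0->10, 1->3, 2->0, 3->2, 4->8; deleted nodes 0, 3; deleted edges (3,0,fn); (3,2,arg); (10,3,fn); (10,8,arg); added nodes 20; added edges (10,2,fn); (10,20,arg); (20,8,arg); (20,8,fn); result: nodes: 2:c1, 8:c2, 10:app, 11:c1, 13:app, 16:c2, 18:app, 19:app, 20:app edges: (10,2,fn); (10,20,arg); (13,10,arg); (13,11,fn); (18,13,fn); (18,16,arg); (19,10,arg); (19,13,fn); (20,8,arg); (20,8,fn)
step 2: rule r3; match: 0->18, 1->13, 2->11, 3->10, 4->16; deleted nodes 11, 13; deleted edges (13,10,arg); (13,11,fn); (18,13,fn); (18,16,arg); (19,13,fn); added nodes (none); added edges (18,10,arg); (18,16,fn); result: nodes: 2:c1, 8:c2, 10:app, 16:c2, 18:app, 19:app, 20:app edges: (10,2,fn); (10,20,arg); (18,10,arg); (18,16,fn); (19,10,arg); (20,8,arg); (20,8,fn)
final:
nodes: 2:c1, 8:c2, 10:app, 16:c2, 18:app, 19:app, 20:app
edges: (10,2,fn); (10,20,arg); (18,10,arg); (18,16,fn); (19,10,arg); (20,8,arg); (20,8,fn)


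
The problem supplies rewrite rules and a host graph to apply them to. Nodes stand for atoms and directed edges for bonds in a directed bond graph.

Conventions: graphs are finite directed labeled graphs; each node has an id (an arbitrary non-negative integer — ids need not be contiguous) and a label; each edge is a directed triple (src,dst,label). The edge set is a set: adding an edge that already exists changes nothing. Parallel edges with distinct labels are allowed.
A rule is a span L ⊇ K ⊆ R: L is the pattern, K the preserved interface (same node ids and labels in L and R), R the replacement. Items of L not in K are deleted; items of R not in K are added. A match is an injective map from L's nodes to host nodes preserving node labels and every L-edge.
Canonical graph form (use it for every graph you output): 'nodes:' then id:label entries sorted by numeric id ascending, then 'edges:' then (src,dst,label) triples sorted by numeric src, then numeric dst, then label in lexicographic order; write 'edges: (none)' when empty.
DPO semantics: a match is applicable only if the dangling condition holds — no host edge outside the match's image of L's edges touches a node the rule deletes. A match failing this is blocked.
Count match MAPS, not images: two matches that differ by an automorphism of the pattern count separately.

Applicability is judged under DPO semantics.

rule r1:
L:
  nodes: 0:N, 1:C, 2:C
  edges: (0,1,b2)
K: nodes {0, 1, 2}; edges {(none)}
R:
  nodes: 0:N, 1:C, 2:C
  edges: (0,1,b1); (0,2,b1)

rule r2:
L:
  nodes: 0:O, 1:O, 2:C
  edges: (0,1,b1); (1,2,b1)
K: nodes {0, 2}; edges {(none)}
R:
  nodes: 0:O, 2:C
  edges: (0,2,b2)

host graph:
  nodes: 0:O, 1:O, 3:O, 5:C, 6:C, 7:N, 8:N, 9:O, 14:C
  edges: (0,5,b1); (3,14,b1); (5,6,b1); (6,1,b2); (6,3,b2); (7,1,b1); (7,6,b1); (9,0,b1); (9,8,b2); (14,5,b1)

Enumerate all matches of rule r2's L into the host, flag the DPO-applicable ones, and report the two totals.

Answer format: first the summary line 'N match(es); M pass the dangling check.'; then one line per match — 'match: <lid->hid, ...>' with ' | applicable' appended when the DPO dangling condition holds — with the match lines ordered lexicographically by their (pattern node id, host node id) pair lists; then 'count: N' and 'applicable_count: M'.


1 match(es); 1 pass the dangling check.
match: 0->9, 1->0, 2->5 | applicable
count: 1
applicable_count: 1


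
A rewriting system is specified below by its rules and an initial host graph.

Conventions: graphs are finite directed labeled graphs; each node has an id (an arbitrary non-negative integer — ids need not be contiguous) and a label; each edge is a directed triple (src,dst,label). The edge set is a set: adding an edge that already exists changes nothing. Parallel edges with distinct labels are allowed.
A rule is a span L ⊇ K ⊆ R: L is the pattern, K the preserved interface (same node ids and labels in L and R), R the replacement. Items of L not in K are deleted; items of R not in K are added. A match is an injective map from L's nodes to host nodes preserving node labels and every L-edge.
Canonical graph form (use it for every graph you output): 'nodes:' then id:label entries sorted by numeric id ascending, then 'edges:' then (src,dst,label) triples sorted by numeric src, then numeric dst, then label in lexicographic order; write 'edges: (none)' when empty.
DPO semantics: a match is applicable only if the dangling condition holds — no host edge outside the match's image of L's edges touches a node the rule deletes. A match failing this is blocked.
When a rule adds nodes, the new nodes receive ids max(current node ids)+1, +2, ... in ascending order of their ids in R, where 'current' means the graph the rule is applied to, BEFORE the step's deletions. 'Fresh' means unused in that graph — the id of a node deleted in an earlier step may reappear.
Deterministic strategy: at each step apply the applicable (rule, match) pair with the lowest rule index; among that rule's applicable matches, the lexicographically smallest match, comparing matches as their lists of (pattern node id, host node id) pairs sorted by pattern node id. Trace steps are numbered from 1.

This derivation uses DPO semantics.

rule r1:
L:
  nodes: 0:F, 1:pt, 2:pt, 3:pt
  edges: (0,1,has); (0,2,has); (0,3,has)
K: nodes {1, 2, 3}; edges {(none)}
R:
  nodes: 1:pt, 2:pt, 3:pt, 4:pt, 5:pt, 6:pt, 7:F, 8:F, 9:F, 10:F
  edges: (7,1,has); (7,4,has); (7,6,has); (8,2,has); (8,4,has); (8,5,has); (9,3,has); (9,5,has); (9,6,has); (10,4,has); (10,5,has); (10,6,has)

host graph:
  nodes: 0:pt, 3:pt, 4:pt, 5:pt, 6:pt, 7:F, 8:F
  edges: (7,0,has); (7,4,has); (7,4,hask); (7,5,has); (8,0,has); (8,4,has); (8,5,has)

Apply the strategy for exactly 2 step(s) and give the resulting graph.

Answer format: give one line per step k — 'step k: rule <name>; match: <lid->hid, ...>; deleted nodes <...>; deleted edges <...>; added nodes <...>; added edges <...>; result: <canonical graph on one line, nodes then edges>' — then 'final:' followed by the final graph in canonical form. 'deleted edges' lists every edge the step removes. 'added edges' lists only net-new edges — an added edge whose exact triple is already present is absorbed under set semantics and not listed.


step 1: rule r1; match: 0->8, 1->0, 2->4, 3->5; deleted nodes 8; deleted edges (8,0,has); (8,4,has); (8,5,has); added nodes 9, 10, 11, 12, 13, 14, 15; added edges (12,0,has); (12,9,has); (12,11,has); (13,4,has); (13,9,has); (13,10,has); (14,5,has); (14,10,has); (14,11,has); (15,9,has); (15,10,has); (15,11,has); result: nodes: 0:pt, 3:pt, 4:pt, 5:pt, 6:pt, 7:F, 9:pt, 10:pt, 11:pt, 12:F, 13:F, 14:F, 15:F edges: (7,0,has); (7,4,has); (7,4,hask); (7,5,has); (12,0,has); (12,9,has); (12,11,has); (13,4,has); (13,9,has); (13,10,has); (14,5,has); (14,10,has); (14,11,has); (15,9,has); (15,10,has); (15,11,has)
step 2: rule r1; match: 0->12, 1->0, 2->9, 3->11; deleted nodes 12; deleted edges (12,0,has); (12,9,has); (12,11,has); added nodes 16, 17, 18, 19, 20, 21, 22; added edges (19,0,has); (19,16,has); (19,18,has); (20,9,has); (20,16,has); (20,17,has); (21,11,has); (21,17,has); (21,18,has); (22,16,has); (22,17,has); (22,18,has); result: nodes: 0:pt, 3:pt, 4:pt, 5:pt, 6:pt, 7:F, 9:pt, 10:pt, 11:pt, 13:F, 14:F, 15:F, 16:pt, 17:pt, 18:pt, 19:F, 20:F, 21:F, 22:F edges: (7,0,has); (7,4,has); (7,4,hask); (7,5,has); (13,4,has); (13,9,has); (13,10,has); (14,5,has); (14,10,has); (14,11,has); (15,9,has); (15,10,has); (15,11,has); (19,0,has); (19,16,has); (19,18,has); (20,9,has); (20,16,has); (20,17,has); (21,11,has); (21,17,has); (21,18,has); (22,16,has); (22,17,has); (22,18,has)
final:
nodes: 0:pt, 3:pt, 4:pt, 5:pt, 6:pt, 7:F, 9:pt, 10:pt, 11:pt, 13:F, 14:F, 15:F, 16:pt, 17:pt, 18:pt, 19:F, 20:F, 21:F, 22:F
edges: (7,0,has); (7,4,has); (7,4,hask); (7,5,has); (13,4,has); (13,9,has); (13,10,has); (14,5,has); (14,10,has); (14,11,has); (15,9,has); (15,10,has); (15,11,has); (19,0,has); (19,16,has); (19,18,has); (20,9,has); (20,16,has); (20,17,has); (21,11,has); (21,17,has); (21,18,has); (22,16,has); (22,17,has); (22,18,has)


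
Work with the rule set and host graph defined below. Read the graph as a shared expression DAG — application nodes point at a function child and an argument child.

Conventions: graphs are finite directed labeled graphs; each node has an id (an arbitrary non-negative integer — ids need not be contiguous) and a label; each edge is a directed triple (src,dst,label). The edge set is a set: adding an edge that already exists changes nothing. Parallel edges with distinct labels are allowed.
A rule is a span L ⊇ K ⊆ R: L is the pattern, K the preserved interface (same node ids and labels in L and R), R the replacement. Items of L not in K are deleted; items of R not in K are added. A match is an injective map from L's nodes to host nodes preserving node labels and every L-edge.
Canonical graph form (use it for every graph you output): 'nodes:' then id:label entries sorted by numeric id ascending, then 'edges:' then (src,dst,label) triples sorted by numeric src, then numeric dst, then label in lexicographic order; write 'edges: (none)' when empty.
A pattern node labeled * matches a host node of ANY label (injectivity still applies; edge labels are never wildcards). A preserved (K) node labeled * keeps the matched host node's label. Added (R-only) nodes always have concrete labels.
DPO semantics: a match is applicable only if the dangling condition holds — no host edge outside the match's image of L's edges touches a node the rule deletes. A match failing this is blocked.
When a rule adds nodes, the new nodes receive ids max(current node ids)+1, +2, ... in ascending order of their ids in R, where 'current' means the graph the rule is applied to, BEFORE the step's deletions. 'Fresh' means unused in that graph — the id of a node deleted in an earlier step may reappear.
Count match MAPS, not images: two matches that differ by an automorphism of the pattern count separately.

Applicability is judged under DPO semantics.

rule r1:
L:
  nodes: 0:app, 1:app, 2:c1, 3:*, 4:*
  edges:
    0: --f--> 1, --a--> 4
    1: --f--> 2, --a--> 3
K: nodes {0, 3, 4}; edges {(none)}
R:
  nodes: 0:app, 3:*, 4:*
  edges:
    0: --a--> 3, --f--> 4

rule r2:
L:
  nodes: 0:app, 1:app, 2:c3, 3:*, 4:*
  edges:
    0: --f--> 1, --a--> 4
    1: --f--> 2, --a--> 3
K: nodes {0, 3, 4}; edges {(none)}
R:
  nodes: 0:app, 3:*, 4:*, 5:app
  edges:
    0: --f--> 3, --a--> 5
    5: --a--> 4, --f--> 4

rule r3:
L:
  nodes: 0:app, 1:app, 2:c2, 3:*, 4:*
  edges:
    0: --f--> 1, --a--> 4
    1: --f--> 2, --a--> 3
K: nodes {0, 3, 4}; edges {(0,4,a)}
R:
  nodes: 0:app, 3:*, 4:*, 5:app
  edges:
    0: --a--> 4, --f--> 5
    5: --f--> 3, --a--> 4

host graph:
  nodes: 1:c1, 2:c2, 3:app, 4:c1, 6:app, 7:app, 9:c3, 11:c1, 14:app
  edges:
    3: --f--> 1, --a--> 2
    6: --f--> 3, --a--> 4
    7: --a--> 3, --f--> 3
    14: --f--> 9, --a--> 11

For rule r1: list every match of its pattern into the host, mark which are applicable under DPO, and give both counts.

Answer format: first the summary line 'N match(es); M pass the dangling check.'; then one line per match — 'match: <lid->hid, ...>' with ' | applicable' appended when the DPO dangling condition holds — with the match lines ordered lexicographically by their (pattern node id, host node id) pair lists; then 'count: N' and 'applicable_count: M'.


1 match(es); 0 pass the dangling check.
match: 0->6, 1->3, 2->1, 3->2, 4->4
count: 1
applicable_count: 0


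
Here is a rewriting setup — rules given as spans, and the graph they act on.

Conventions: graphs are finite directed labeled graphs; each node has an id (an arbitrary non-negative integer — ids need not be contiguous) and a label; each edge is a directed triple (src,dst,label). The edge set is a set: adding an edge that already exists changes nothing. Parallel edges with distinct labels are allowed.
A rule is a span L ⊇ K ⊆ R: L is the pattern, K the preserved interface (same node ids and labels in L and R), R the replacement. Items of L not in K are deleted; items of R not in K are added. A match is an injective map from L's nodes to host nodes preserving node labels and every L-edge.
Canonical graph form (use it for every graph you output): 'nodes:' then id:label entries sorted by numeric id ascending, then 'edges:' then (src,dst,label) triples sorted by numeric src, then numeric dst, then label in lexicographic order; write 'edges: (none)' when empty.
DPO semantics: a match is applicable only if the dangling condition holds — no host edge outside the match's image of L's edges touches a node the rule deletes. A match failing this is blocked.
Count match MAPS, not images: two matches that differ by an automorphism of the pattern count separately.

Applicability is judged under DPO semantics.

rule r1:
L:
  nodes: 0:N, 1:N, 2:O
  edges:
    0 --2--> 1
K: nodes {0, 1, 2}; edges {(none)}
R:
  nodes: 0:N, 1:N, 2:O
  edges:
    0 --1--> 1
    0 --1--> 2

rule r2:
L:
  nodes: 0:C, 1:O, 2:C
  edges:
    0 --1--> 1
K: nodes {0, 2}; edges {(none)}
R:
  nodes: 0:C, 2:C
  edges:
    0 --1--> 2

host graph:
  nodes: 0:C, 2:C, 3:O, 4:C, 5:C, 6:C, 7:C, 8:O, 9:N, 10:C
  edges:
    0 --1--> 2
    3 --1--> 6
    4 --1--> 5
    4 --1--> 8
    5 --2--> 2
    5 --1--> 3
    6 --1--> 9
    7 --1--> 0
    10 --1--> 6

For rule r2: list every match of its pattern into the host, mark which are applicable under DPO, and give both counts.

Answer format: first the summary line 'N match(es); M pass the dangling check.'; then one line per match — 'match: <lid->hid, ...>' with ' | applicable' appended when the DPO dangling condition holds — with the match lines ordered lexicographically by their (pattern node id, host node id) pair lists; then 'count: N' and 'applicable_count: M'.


12 match(es); 6 pass the dangling check.
match: 0->4, 1->8, 2->0 | applicable
match: 0->4, 1->8, 2->2 | applicable
match: 0->4, 1->8, 2->5 | applicable
match: 0->4, 1->8, 2->6 | applicable
match: 0->4, 1->8, 2->7 | applicable
match: 0->4, 1->8, 2->10 | applicable
match: 0->5, 1->3, 2->0
match: 0->5, 1->3, 2->2
match: 0->5, 1->3, 2->4
match: 0->5, 1->3, 2->6
match: 0->5, 1->3, 2->7
match: 0->5, 1->3, 2->10
count: 12
applicable_count: 6


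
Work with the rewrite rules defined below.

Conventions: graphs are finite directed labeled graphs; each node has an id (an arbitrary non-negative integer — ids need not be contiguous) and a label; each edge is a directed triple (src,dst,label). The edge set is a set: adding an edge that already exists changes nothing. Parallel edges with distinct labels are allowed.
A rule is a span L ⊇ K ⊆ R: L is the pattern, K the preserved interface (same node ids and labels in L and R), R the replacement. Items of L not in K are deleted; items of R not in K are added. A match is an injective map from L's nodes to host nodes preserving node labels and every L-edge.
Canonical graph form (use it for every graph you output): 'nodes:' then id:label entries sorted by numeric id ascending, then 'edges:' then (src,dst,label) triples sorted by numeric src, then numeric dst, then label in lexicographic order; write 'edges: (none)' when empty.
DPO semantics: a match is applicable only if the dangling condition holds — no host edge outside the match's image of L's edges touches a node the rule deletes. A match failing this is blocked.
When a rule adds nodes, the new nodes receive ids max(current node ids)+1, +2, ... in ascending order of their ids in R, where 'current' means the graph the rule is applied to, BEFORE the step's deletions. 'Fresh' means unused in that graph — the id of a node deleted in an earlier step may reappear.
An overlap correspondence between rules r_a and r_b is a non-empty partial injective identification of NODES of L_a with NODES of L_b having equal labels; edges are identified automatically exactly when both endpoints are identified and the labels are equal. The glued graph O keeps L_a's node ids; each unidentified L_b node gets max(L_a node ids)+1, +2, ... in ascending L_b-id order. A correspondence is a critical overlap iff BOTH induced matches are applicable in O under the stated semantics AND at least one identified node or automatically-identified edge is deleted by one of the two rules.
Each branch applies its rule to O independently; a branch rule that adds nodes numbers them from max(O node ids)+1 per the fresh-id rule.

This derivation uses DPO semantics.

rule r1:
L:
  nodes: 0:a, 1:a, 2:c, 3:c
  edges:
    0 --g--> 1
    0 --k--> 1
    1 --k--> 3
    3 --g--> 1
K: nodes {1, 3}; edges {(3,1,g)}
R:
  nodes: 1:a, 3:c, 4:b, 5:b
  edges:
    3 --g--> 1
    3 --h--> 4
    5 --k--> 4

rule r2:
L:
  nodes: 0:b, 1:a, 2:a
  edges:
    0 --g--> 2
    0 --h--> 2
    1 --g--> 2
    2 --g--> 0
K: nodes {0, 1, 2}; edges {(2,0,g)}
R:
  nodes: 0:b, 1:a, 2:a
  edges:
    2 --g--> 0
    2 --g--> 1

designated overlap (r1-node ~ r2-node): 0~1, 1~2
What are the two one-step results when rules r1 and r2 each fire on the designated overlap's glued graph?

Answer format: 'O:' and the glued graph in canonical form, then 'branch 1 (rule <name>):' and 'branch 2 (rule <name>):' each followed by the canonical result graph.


O:
nodes: 0:a, 1:a, 2:c, 3:c, 4:b
edges: (0,1,g); (0,1,k); (1,3,k); (1,4,g); (3,1,g); (4,1,g); (4,1,h)
branch 1 (rule r1):
nodes: 1:a, 3:c, 4:b, 5:b, 6:b
edges: (1,4,g); (3,1,g); (3,5,h); (4,1,g); (4,1,h); (6,5,k)
branch 2 (rule r2):
nodes: 0:a, 1:a, 2:c, 3:c, 4:b
edges: (0,1,k); (1,0,g); (1,3,k); (1,4,g); (3,1,g)


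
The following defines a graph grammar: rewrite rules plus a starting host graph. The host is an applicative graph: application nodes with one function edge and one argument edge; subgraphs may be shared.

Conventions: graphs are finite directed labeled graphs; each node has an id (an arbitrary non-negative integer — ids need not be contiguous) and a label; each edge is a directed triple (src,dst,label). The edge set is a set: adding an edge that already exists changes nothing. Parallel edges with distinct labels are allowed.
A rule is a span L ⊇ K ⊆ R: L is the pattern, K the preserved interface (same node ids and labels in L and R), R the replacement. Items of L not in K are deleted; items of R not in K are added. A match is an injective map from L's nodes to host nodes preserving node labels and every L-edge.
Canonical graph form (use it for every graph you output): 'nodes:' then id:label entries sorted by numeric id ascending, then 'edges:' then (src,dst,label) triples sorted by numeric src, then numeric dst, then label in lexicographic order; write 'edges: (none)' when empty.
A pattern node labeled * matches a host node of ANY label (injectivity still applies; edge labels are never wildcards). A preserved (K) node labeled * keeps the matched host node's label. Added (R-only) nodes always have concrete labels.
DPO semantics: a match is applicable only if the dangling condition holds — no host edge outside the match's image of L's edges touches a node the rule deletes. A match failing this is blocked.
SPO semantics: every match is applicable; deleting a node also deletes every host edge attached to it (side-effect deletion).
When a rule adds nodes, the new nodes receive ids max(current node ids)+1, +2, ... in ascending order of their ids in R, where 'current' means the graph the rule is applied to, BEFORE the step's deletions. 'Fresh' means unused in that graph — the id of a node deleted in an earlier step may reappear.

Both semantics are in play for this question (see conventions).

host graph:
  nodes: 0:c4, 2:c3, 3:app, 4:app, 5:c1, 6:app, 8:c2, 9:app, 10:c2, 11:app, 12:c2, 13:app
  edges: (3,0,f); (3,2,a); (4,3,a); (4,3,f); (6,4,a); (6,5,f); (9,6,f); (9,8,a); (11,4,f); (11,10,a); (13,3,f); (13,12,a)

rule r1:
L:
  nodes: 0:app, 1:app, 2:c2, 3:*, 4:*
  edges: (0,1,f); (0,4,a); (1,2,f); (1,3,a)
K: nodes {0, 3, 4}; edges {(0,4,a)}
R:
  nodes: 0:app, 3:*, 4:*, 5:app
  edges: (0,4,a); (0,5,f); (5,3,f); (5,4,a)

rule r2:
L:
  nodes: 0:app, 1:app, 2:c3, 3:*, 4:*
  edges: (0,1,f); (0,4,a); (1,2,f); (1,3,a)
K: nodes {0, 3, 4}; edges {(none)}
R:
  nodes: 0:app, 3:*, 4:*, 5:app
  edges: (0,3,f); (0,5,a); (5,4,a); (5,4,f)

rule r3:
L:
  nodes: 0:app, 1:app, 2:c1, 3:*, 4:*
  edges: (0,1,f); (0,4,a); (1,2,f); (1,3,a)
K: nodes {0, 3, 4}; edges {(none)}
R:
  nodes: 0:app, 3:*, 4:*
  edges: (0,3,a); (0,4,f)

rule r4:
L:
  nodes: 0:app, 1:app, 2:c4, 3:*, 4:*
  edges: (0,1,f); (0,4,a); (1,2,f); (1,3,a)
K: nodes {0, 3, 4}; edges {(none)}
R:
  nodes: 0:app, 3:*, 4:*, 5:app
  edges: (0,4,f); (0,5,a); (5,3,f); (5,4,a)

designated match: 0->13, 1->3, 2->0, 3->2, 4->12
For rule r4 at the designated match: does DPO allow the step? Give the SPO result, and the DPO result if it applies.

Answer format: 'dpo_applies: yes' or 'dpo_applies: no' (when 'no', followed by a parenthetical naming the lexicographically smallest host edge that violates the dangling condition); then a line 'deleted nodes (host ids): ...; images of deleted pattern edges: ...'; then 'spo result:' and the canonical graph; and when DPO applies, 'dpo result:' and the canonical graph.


dpo_applies: no
(the rule deletes node 3, which keeps host edge (4,3,a) outside the match image — the dangling condition fails, DPO blocks; SPO proceeds and side-deletes such edges)
deleted nodes (host ids): 0, 3; images of deleted pattern edges: (3,0,f); (3,2,a); (13,3,f); (13,12,a)
spo result:
nodes: 2:c3, 4:app, 5:c1, 6:app, 8:c2, 9:app, 10:c2, 11:app, 12:c2, 13:app, 14:app
edges: (6,4,a); (6,5,f); (9,6,f); (9,8,a); (11,4,f); (11,10,a); (13,12,f); (13,14,a); (14,2,f); (14,12,a)


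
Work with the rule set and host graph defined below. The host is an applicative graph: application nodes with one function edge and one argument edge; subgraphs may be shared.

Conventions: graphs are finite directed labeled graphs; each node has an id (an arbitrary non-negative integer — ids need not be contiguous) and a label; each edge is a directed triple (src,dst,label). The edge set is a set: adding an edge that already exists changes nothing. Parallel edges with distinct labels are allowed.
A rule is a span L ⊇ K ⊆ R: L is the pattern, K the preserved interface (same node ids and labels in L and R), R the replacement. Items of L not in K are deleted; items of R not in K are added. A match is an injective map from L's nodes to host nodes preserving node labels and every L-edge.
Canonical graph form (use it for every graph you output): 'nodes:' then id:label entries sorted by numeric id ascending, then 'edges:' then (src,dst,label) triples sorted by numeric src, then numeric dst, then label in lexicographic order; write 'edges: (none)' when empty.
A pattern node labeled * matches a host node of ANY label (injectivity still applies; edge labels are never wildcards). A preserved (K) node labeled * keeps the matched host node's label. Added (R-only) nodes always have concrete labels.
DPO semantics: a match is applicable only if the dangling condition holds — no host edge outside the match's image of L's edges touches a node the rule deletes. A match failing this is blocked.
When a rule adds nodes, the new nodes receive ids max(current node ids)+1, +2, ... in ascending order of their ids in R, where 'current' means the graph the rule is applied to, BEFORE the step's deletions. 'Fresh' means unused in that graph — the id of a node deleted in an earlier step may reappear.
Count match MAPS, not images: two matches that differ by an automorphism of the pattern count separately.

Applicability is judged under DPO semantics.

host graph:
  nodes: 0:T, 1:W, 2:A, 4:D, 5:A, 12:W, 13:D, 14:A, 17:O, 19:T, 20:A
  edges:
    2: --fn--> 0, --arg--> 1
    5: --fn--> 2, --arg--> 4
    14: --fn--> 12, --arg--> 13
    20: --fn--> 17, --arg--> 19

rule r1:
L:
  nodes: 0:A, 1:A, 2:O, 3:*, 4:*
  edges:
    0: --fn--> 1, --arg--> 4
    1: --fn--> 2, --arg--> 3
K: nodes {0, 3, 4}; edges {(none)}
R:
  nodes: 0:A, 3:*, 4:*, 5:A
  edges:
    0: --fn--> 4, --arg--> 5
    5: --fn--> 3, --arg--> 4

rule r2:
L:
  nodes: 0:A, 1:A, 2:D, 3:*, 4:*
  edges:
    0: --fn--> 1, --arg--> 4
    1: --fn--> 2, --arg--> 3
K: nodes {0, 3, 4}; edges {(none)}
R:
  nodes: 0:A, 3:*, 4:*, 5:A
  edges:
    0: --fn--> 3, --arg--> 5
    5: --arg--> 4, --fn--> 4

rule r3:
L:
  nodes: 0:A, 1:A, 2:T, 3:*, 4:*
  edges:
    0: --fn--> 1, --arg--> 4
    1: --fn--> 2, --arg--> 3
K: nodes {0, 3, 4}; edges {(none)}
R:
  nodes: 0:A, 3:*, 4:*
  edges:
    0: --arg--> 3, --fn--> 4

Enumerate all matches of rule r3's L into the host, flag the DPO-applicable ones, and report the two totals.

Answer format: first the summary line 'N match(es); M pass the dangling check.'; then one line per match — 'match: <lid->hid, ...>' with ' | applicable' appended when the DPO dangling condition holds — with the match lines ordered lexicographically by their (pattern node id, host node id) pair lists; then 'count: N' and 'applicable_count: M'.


1 match(es); 1 pass the dangling check.
match: 0->5, 1->2, 2->0, 3->1, 4->4 | applicable
count: 1
applicable_count: 1


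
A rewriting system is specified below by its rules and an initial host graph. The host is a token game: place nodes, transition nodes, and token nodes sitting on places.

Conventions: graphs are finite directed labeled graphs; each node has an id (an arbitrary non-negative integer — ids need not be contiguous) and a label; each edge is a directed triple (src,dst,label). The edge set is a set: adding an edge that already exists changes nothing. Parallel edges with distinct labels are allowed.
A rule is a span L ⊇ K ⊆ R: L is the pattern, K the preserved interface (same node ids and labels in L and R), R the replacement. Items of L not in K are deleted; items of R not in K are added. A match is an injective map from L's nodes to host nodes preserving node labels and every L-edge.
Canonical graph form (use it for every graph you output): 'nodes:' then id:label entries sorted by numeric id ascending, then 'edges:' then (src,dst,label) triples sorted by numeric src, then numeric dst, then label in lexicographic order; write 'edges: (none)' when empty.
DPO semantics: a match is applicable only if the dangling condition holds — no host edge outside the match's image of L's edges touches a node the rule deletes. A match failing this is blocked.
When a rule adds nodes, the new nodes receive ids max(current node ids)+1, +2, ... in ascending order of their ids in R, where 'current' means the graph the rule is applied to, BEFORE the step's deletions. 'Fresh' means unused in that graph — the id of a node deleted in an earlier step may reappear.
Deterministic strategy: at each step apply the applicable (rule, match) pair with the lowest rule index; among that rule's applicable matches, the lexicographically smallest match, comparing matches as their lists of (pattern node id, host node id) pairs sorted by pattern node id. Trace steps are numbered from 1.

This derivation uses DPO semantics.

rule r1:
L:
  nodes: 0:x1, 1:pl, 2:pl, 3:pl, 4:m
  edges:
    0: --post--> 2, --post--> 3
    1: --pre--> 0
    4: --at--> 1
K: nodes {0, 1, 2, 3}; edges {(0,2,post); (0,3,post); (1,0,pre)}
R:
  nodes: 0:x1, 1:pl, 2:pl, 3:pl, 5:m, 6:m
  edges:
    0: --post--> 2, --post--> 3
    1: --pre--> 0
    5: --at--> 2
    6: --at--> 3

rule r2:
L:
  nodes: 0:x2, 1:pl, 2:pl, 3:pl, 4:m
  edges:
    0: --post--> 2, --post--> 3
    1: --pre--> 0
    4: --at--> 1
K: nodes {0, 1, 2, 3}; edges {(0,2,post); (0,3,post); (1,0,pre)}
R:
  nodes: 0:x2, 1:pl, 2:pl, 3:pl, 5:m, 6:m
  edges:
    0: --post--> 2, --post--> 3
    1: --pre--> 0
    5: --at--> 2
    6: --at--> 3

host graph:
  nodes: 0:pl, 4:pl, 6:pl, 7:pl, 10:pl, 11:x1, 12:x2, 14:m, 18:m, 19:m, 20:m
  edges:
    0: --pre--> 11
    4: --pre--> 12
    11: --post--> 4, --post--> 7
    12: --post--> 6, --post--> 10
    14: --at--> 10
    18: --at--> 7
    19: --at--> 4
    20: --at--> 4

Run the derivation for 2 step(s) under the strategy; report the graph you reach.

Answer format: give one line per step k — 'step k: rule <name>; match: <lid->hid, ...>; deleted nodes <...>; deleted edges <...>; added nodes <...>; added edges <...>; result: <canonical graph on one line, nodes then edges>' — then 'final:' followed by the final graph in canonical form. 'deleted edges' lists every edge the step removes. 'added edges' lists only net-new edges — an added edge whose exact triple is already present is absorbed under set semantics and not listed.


step 1: rule r2; match: 0->12, 1->4, 2->6, 3->10, 4->19; deleted nodes 19; deleted edges (19,4,at); added nodes 21, 22; added edges (21,6,at); (22,10,at); result: nodes: 0:pl, 4:pl, 6:pl, 7:pl, 10:pl, 11:x1, 12:x2, 14:m, 18:m, 20:m, 21:m, 22:m edges: (0,11,pre); (4,12,pre); (11,4,post); (11,7,post); (12,6,post); (12,10,post); (14,10,at); (18,7,at); (20,4,at); (21,6,at); (22,10,at)
step 2: rule r2; match: 0->12, 1->4, 2->6, 3->10, 4->20; deleted nodes 20; deleted edges (20,4,at); added nodes 23, 24; added edges (23,6,at); (24,10,at); result: nodes: 0:pl, 4:pl, 6:pl, 7:pl, 10:pl, 11:x1, 12:x2, 14:m, 18:m, 21:m, 22:m, 23:m, 24:m edges: (0,11,pre); (4,12,pre); (11,4,post); (11,7,post); (12,6,post); (12,10,post); (14,10,at); (18,7,at); (21,6,at); (22,10,at); (23,6,at); (24,10,at)
final:
nodes: 0:pl, 4:pl, 6:pl, 7:pl, 10:pl, 11:x1, 12:x2, 14:m, 18:m, 21:m, 22:m, 23:m, 24:m
edges: (0,11,pre); (4,12,pre); (11,4,post); (11,7,post); (12,6,post); (12,10,post); (14,10,at); (18,7,at); (21,6,at); (22,10,at); (23,6,at); (24,10,at)


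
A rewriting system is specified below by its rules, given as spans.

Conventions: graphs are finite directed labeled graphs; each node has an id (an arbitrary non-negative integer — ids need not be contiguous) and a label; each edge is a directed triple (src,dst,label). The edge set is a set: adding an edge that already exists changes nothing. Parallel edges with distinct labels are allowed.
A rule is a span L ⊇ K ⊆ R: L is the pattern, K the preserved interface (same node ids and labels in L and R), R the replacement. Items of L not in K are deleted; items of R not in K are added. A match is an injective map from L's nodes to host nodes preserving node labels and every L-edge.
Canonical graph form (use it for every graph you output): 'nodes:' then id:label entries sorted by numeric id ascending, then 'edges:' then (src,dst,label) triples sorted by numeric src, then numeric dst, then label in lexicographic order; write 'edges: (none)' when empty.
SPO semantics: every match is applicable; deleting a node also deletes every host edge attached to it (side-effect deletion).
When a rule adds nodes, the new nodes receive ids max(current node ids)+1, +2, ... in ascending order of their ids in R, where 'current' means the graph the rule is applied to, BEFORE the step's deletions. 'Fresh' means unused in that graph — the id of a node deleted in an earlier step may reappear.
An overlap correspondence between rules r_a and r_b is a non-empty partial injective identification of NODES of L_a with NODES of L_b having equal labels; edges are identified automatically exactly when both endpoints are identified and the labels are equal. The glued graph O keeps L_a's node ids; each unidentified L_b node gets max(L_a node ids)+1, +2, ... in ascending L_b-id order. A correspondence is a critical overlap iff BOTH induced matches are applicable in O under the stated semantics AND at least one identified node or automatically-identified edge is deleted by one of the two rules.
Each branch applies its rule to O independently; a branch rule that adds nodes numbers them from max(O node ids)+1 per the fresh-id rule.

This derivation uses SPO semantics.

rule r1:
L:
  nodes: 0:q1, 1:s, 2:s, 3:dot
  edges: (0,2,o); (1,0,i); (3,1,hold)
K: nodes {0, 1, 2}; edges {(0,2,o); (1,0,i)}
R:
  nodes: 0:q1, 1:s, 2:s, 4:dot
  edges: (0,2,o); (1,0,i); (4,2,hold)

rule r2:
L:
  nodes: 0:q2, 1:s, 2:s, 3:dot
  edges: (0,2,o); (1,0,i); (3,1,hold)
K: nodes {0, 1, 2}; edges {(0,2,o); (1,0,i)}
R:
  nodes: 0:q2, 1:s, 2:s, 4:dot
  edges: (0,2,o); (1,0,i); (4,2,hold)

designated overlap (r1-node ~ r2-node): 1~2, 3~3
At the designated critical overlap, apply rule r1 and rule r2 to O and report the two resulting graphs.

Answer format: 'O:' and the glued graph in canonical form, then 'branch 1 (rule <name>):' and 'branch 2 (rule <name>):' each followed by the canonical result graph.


O:
nodes: 0:q1, 1:s, 2:s, 3:dot, 4:q2, 5:s
edges: (0,2,o); (1,0,i); (3,1,hold); (3,5,hold); (4,1,o); (5,4,i)
branch 1 (rule r1):
nodes: 0:q1, 1:s, 2:s, 4:q2, 5:s, 6:dot
edges: (0,2,o); (1,0,i); (4,1,o); (5,4,i); (6,2,hold)
branch 2 (rule r2):
nodes: 0:q1, 1:s, 2:s, 4:q2, 5:s, 6:dot
edges: (0,2,o); (1,0,i); (4,1,o); (5,4,i); (6,1,hold)


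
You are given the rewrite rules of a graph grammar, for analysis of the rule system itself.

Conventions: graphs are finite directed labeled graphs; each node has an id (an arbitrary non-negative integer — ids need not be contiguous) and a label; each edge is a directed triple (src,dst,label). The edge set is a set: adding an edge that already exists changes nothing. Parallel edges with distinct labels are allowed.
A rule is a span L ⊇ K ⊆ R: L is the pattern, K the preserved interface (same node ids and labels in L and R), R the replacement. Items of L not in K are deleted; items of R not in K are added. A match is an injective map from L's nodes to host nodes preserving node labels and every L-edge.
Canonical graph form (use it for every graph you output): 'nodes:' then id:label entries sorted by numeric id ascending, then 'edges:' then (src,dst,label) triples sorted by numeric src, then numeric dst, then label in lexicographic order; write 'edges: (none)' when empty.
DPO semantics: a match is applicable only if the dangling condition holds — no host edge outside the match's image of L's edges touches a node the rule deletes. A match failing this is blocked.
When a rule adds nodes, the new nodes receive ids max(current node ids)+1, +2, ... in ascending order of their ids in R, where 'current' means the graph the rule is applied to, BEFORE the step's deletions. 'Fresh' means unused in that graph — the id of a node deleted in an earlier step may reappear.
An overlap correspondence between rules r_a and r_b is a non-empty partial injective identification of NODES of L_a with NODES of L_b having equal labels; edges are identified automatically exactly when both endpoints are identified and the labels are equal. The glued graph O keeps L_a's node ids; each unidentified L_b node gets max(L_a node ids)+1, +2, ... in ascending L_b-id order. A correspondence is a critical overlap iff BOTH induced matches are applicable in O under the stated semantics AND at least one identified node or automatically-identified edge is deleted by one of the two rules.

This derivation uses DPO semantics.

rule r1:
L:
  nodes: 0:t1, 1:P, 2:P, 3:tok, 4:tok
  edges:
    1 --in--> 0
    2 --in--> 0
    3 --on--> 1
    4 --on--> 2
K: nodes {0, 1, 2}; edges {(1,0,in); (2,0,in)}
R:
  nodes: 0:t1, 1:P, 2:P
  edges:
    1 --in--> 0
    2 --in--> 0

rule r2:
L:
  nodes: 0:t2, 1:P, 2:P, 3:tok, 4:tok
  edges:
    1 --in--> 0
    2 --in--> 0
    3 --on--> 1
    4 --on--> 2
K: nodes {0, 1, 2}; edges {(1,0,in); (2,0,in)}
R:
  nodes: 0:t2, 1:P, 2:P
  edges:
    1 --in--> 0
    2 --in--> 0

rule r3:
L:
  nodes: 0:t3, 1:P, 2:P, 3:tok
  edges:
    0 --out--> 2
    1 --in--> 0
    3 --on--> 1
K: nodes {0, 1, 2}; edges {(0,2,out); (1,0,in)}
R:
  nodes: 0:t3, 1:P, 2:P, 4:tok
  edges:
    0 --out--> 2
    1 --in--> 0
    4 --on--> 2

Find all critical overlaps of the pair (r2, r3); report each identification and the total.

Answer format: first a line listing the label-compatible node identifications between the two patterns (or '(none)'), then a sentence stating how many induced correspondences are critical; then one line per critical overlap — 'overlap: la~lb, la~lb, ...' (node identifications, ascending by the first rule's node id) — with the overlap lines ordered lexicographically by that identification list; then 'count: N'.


label-compatible node identifications between L(r2) and L(r3): 1~1, 1~2, 2~1, 2~2, 3~3, 4~3
4 of the induced correspondences are critical overlaps of r2 and r3.
overlap: 1~1, 2~2, 3~3
overlap: 1~1, 3~3
overlap: 1~2, 2~1, 4~3
overlap: 2~1, 4~3
count: 4


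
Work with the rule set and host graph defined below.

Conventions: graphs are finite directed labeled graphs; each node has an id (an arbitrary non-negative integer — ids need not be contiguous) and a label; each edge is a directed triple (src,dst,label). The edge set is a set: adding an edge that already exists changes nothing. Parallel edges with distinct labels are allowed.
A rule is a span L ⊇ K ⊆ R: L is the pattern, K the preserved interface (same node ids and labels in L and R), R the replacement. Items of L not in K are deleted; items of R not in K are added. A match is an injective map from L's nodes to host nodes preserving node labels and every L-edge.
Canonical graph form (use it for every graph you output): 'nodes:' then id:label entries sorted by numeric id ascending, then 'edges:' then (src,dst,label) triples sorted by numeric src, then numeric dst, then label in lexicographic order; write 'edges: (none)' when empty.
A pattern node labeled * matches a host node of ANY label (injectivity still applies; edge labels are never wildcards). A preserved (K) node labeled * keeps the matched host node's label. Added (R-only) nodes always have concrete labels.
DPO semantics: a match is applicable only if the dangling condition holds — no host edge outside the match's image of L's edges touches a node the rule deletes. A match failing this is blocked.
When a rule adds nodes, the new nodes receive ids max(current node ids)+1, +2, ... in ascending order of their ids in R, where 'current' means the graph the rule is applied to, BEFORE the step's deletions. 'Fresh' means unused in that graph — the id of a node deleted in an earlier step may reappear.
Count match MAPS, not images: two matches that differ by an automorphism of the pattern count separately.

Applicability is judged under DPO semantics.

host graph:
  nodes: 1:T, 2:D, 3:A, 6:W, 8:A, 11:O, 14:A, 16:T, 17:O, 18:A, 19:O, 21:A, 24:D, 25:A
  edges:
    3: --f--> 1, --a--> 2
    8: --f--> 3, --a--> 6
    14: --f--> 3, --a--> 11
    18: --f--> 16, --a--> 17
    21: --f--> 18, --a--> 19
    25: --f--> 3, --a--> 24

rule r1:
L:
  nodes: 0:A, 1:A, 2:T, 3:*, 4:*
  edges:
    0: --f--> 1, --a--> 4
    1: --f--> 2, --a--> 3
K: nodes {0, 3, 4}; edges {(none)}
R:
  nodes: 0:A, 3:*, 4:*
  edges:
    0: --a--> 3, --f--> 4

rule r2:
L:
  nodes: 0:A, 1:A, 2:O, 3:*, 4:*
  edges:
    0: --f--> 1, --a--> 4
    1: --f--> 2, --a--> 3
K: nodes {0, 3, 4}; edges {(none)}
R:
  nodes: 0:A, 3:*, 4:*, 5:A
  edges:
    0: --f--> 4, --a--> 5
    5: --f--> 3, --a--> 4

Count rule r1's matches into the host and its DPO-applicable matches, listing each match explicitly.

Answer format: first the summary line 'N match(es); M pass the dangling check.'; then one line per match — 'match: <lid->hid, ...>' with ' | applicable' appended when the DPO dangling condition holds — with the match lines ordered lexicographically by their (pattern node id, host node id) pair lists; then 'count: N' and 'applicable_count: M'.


4 match(es); 1 pass the dangling check.
match: 0->8, 1->3, 2->1, 3->2, 4->6
match: 0->14, 1->3, 2->1, 3->2, 4->11
match: 0->21, 1->18, 2->16, 3->17, 4->19 | applicable
match: 0->25, 1->3, 2->1, 3->2, 4->24
count: 4
applicable_count: 1
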